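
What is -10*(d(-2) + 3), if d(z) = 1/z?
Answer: -25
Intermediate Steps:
-10*(d(-2) + 3) = -10*(1/(-2) + 3) = -10*(-½ + 3) = -10*5/2 = -25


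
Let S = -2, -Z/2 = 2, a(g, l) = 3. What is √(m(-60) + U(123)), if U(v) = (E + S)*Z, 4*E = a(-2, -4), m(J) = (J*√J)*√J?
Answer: √3605 ≈ 60.042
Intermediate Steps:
Z = -4 (Z = -2*2 = -4)
m(J) = J² (m(J) = J^(3/2)*√J = J²)
E = ¾ (E = (¼)*3 = ¾ ≈ 0.75000)
U(v) = 5 (U(v) = (¾ - 2)*(-4) = -5/4*(-4) = 5)
√(m(-60) + U(123)) = √((-60)² + 5) = √(3600 + 5) = √3605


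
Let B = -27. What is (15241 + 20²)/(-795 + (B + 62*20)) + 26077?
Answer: 10915827/418 ≈ 26114.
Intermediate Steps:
(15241 + 20²)/(-795 + (B + 62*20)) + 26077 = (15241 + 20²)/(-795 + (-27 + 62*20)) + 26077 = (15241 + 400)/(-795 + (-27 + 1240)) + 26077 = 15641/(-795 + 1213) + 26077 = 15641/418 + 26077 = 10915827/418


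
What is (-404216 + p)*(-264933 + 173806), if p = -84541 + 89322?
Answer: 36399313245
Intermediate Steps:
p = 4781
(-404216 + p)*(-264933 + 173806) = (-404216 + 4781)*(-264933 + 173806) = -399435*(-91127) = 36399313245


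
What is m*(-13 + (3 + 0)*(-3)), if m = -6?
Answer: 132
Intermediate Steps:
m*(-13 + (3 + 0)*(-3)) = -6*(-13 + (3 + 0)*(-3)) = -6*(-13 + 3*(-3)) = -6*(-13 - 9) = -6*(-22) = 132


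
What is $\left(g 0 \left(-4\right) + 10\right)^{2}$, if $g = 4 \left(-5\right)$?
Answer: $100$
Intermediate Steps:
$g = -20$
$\left(g 0 \left(-4\right) + 10\right)^{2} = \left(- 20 \cdot 0 \left(-4\right) + 10\right)^{2} = \left(\left(-20\right) 0 + 10\right)^{2} = \left(0 + 10\right)^{2} = 10^{2} = 100$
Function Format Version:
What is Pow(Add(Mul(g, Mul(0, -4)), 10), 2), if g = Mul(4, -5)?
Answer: 100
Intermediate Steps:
g = -20
Pow(Add(Mul(g, Mul(0, -4)), 10), 2) = Pow(Add(Mul(-20, Mul(0, -4)), 10), 2) = Pow(Add(Mul(-20, 0), 10), 2) = Pow(Add(0, 10), 2) = Pow(10, 2) = 100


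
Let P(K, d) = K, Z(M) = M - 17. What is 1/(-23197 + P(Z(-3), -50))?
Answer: -1/23217 ≈ -4.3072e-5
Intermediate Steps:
Z(M) = -17 + M
1/(-23197 + P(Z(-3), -50)) = 1/(-23197 + (-17 - 3)) = 1/(-23197 - 20) = 1/(-23217) = -1/23217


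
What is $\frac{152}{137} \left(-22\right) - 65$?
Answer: $- \frac{12249}{137} \approx -89.409$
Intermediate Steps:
$\frac{152}{137} \left(-22\right) - 65 = - \frac{3344}{137} - 65 = - \frac{12249}{137}$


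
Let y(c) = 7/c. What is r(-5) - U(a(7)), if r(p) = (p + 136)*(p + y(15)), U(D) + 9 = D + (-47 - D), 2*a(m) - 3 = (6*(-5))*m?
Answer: -8068/15 ≈ -537.87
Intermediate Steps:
a(m) = 3/2 - 15*m (a(m) = 3/2 + ((6*(-5))*m)/2 = 3/2 + (-30*m)/2 = 3/2 - 15*m)
U(D) = -56 (U(D) = -9 + (D + (-47 - D)) = -9 - 47 = -56)
r(p) = (136 + p)*(7/15 + p) (r(p) = (p + 136)*(p + 7/15) = (136 + p)*(p + 7*(1/15)) = (136 + p)*(p + 7/15) = (136 + p)*(7/15 + p))
r(-5) - U(a(7)) = (952/15 + (-5)**2 + (2047/15)*(-5)) - 1*(-56) = (952/15 + 25 - 2047/3) + 56 = -8908/15 + 56 = -8068/15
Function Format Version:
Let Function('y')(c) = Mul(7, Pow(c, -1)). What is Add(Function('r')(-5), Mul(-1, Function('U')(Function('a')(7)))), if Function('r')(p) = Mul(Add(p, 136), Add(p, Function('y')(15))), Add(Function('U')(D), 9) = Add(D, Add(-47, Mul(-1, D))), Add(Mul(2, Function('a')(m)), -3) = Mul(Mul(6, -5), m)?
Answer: Rational(-8068, 15) ≈ -537.87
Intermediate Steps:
Function('a')(m) = Add(Rational(3, 2), Mul(-15, m)) (Function('a')(m) = Add(Rational(3, 2), Mul(Rational(1, 2), Mul(Mul(6, -5), m))) = Add(Rational(3, 2), Mul(Rational(1, 2), Mul(-30, m))) = Add(Rational(3, 2), Mul(-15, m)))
Function('U')(D) = -56 (Function('U')(D) = Add(-9, Add(D, Add(-47, Mul(-1, D)))) = Add(-9, -47) = -56)
Function('r')(p) = Mul(Add(136, p), Add(Rational(7, 15), p)) (Function('r')(p) = Mul(Add(p, 136), Add(p, Mul(7, Pow(15, -1)))) = Mul(Add(136, p), Add(p, Mul(7, Rational(1, 15)))) = Mul(Add(136, p), Add(p, Rational(7, 15))) = Mul(Add(136, p), Add(Rational(7, 15), p)))
Add(Function('r')(-5), Mul(-1, Function('U')(Function('a')(7)))) = Add(Add(Rational(952, 15), Pow(-5, 2), Mul(Rational(2047, 15), -5)), Mul(-1, -56)) = Add(Add(Rational(952, 15), 25, Rational(-2047, 3)), 56) = Add(Rational(-8908, 15), 56) = Rational(-8068, 15)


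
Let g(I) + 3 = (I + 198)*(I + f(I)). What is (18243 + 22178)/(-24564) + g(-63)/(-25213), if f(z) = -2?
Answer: -42290099/32596428 ≈ -1.2974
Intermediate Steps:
g(I) = -3 + (-2 + I)*(198 + I) (g(I) = -3 + (I + 198)*(I - 2) = -3 + (198 + I)*(-2 + I) = -3 + (-2 + I)*(198 + I))
(18243 + 22178)/(-24564) + g(-63)/(-25213) = (18243 + 22178)/(-24564) + (-399 + (-63)² + 196*(-63))/(-25213) = 40421*(-1/24564) + (-399 + 3969 - 12348)*(-1/25213) = -40421/24564 - 8778*(-1/25213) = -40421/24564 + 462/1327 = -42290099/32596428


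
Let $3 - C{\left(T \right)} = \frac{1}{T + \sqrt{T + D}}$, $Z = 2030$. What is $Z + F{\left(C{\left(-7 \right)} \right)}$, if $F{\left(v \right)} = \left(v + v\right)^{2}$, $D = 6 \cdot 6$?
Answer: $\frac{103759}{50} + \frac{67 \sqrt{29}}{50} \approx 2082.4$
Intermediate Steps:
$D = 36$
$C{\left(T \right)} = 3 - \frac{1}{T + \sqrt{36 + T}}$ ($C{\left(T \right)} = 3 - \frac{1}{T + \sqrt{T + 36}} = 3 - \frac{1}{T + \sqrt{36 + T}}$)
$F{\left(v \right)} = 4 v^{2}$ ($F{\left(v \right)} = \left(2 v\right)^{2} = 4 v^{2}$)
$Z + F{\left(C{\left(-7 \right)} \right)} = 2030 + 4 \left(\frac{-1 + 3 \left(-7\right) + 3 \sqrt{36 - 7}}{-7 + \sqrt{36 - 7}}\right)^{2} = 2030 + 4 \left(\frac{-1 - 21 + 3 \sqrt{29}}{-7 + \sqrt{29}}\right)^{2} = 2030 + 4 \left(\frac{-22 + 3 \sqrt{29}}{-7 + \sqrt{29}}\right)^{2} = 2030 + 4 \frac{\left(-22 + 3 \sqrt{29}\right)^{2}}{\left(-7 + \sqrt{29}\right)^{2}} = 2030 + \frac{4 \left(-22 + 3 \sqrt{29}\right)^{2}}{\left(-7 + \sqrt{29}\right)^{2}}$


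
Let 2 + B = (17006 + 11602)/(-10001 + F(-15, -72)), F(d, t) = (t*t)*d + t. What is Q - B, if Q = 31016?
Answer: 2724432602/87833 ≈ 31018.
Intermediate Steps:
F(d, t) = t + d*t**2 (F(d, t) = t**2*d + t = d*t**2 + t = t + d*t**2)
B = -204274/87833 (B = -2 + (17006 + 11602)/(-10001 - 72*(1 - 15*(-72))) = -2 + 28608/(-10001 - 72*(1 + 1080)) = -2 + 28608/(-10001 - 72*1081) = -2 + 28608/(-10001 - 77832) = -2 + 28608/(-87833) = -2 + 28608*(-1/87833) = -2 - 28608/87833 = -204274/87833 ≈ -2.3257)
Q - B = 31016 - 1*(-204274/87833) = 31016 + 204274/87833 = 2724432602/87833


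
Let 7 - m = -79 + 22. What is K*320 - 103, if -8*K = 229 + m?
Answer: -11823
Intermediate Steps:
m = 64 (m = 7 - (-79 + 22) = 7 - 1*(-57) = 7 + 57 = 64)
K = -293/8 (K = -(229 + 64)/8 = -1/8*293 = -293/8 ≈ -36.625)
K*320 - 103 = -293/8*320 - 103 = -11720 - 103 = -11823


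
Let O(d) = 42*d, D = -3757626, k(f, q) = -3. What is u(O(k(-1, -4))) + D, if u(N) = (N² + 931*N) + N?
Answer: -3859182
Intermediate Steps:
u(N) = N² + 932*N
u(O(k(-1, -4))) + D = (42*(-3))*(932 + 42*(-3)) - 3757626 = -126*(932 - 126) - 3757626 = -126*806 - 3757626 = -101556 - 3757626 = -3859182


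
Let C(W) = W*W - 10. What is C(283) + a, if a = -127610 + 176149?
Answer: 128618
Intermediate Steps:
C(W) = -10 + W² (C(W) = W² - 10 = -10 + W²)
a = 48539
C(283) + a = (-10 + 283²) + 48539 = (-10 + 80089) + 48539 = 80079 + 48539 = 128618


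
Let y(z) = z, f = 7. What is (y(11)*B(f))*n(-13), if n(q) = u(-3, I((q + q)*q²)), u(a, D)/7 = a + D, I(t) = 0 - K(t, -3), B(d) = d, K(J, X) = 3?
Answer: -3234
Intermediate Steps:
I(t) = -3 (I(t) = 0 - 1*3 = 0 - 3 = -3)
u(a, D) = 7*D + 7*a (u(a, D) = 7*(a + D) = 7*(D + a) = 7*D + 7*a)
n(q) = -42 (n(q) = 7*(-3) + 7*(-3) = -21 - 21 = -42)
(y(11)*B(f))*n(-13) = (11*7)*(-42) = 77*(-42) = -3234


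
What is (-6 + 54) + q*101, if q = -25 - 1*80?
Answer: -10557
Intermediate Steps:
q = -105 (q = -25 - 80 = -105)
(-6 + 54) + q*101 = (-6 + 54) - 105*101 = 48 - 10605 = -10557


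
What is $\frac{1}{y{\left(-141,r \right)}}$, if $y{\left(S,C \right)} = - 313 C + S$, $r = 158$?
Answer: $- \frac{1}{49595} \approx -2.0163 \cdot 10^{-5}$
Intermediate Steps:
$y{\left(S,C \right)} = S - 313 C$
$\frac{1}{y{\left(-141,r \right)}} = \frac{1}{-141 - 49454} = \frac{1}{-49595} = - \frac{1}{49595}$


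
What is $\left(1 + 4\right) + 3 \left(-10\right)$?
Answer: $-25$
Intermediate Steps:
$\left(1 + 4\right) + 3 \left(-10\right) = 5 - 30 = -25$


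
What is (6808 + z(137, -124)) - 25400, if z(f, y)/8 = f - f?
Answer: -18592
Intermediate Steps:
z(f, y) = 0 (z(f, y) = 8*(f - f) = 8*0 = 0)
(6808 + z(137, -124)) - 25400 = (6808 + 0) - 25400 = 6808 - 25400 = -18592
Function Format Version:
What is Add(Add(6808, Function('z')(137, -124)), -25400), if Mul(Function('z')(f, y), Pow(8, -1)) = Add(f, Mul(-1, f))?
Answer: -18592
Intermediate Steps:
Function('z')(f, y) = 0 (Function('z')(f, y) = Mul(8, Add(f, Mul(-1, f))) = Mul(8, 0) = 0)
Add(Add(6808, Function('z')(137, -124)), -25400) = Add(Add(6808, 0), -25400) = Add(6808, -25400) = -18592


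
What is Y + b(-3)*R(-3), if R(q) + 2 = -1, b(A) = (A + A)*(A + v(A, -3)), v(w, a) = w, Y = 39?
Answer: -69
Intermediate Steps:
b(A) = 4*A**2 (b(A) = (A + A)*(A + A) = (2*A)*(2*A) = 4*A**2)
R(q) = -3 (R(q) = -2 - 1 = -3)
Y + b(-3)*R(-3) = 39 + (4*(-3)**2)*(-3) = 39 + (4*9)*(-3) = 39 + 36*(-3) = 39 - 108 = -69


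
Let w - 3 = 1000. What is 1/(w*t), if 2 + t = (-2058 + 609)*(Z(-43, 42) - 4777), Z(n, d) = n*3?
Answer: 1/7130118376 ≈ 1.4025e-10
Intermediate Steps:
Z(n, d) = 3*n
w = 1003 (w = 3 + 1000 = 1003)
t = 7108792 (t = -2 + (-2058 + 609)*(3*(-43) - 4777) = -2 - 1449*(-129 - 4777) = -2 - 1449*(-4906) = -2 + 7108794 = 7108792)
1/(w*t) = 1/(1003*7108792) = (1/1003)*(1/7108792) = 1/7130118376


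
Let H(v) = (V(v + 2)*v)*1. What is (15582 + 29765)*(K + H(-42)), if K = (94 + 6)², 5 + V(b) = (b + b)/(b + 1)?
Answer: 5968118670/13 ≈ 4.5909e+8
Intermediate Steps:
V(b) = -5 + 2*b/(1 + b) (V(b) = -5 + (b + b)/(b + 1) = -5 + (2*b)/(1 + b) = -5 + 2*b/(1 + b))
K = 10000 (K = 100² = 10000)
H(v) = v*(-11 - 3*v)/(3 + v) (H(v) = (((-5 - 3*(v + 2))/(1 + (v + 2)))*v)*1 = (((-5 - 3*(2 + v))/(1 + (2 + v)))*v)*1 = (((-5 + (-6 - 3*v))/(3 + v))*v)*1 = (((-11 - 3*v)/(3 + v))*v)*1 = (v*(-11 - 3*v)/(3 + v))*1 = v*(-11 - 3*v)/(3 + v))
(15582 + 29765)*(K + H(-42)) = (15582 + 29765)*(10000 - 1*(-42)*(11 + 3*(-42))/(3 - 42)) = 45347*(10000 - 1*(-42)*(11 - 126)/(-39)) = 45347*(10000 - 1*(-42)*(-1/39)*(-115)) = 45347*(10000 + 1610/13) = 45347*(131610/13) = 5968118670/13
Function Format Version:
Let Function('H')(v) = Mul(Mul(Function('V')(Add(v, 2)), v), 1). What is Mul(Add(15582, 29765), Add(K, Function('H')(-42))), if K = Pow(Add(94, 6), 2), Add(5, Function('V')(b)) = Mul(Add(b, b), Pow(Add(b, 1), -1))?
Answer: Rational(5968118670, 13) ≈ 4.5909e+8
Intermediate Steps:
Function('V')(b) = Add(-5, Mul(2, b, Pow(Add(1, b), -1))) (Function('V')(b) = Add(-5, Mul(Add(b, b), Pow(Add(b, 1), -1))) = Add(-5, Mul(Mul(2, b), Pow(Add(1, b), -1))) = Add(-5, Mul(2, b, Pow(Add(1, b), -1))))
K = 10000 (K = Pow(100, 2) = 10000)
Function('H')(v) = Mul(v, Pow(Add(3, v), -1), Add(-11, Mul(-3, v))) (Function('H')(v) = Mul(Mul(Mul(Pow(Add(1, Add(v, 2)), -1), Add(-5, Mul(-3, Add(v, 2)))), v), 1) = Mul(Mul(Mul(Pow(Add(1, Add(2, v)), -1), Add(-5, Mul(-3, Add(2, v)))), v), 1) = Mul(Mul(Mul(Pow(Add(3, v), -1), Add(-5, Add(-6, Mul(-3, v)))), v), 1) = Mul(Mul(Mul(Pow(Add(3, v), -1), Add(-11, Mul(-3, v))), v), 1) = Mul(Mul(v, Pow(Add(3, v), -1), Add(-11, Mul(-3, v))), 1) = Mul(v, Pow(Add(3, v), -1), Add(-11, Mul(-3, v))))
Mul(Add(15582, 29765), Add(K, Function('H')(-42))) = Mul(Add(15582, 29765), Add(10000, Mul(-1, -42, Pow(Add(3, -42), -1), Add(11, Mul(3, -42))))) = Mul(45347, Add(10000, Mul(-1, -42, Pow(-39, -1), Add(11, -126)))) = Mul(45347, Add(10000, Mul(-1, -42, Rational(-1, 39), -115))) = Mul(45347, Add(10000, Rational(1610, 13))) = Mul(45347, Rational(131610, 13)) = Rational(5968118670, 13)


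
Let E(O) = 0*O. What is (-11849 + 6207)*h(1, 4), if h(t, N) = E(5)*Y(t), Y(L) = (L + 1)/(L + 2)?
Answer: 0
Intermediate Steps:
Y(L) = (1 + L)/(2 + L)
E(O) = 0
h(t, N) = 0 (h(t, N) = 0*((1 + t)/(2 + t)) = 0)
(-11849 + 6207)*h(1, 4) = (-11849 + 6207)*0 = -5642*0 = 0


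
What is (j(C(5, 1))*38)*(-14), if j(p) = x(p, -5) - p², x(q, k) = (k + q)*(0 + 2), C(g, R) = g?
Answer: 13300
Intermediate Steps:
x(q, k) = 2*k + 2*q (x(q, k) = (k + q)*2 = 2*k + 2*q)
j(p) = -10 - p² + 2*p (j(p) = (2*(-5) + 2*p) - p² = (-10 + 2*p) - p² = -10 - p² + 2*p)
(j(C(5, 1))*38)*(-14) = ((-10 - 1*5² + 2*5)*38)*(-14) = ((-10 - 1*25 + 10)*38)*(-14) = ((-10 - 25 + 10)*38)*(-14) = -25*38*(-14) = -950*(-14) = 13300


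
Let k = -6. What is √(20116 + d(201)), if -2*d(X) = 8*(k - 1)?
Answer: 4*√1259 ≈ 141.93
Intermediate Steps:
d(X) = 28 (d(X) = -4*(-6 - 1) = -4*(-7) = -½*(-56) = 28)
√(20116 + d(201)) = √(20116 + 28) = √20144 = 4*√1259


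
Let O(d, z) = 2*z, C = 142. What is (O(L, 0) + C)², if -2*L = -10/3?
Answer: 20164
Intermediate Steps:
L = 5/3 (L = -(-5)/3 = -½*(-10/3) = 5/3 ≈ 1.6667)
(O(L, 0) + C)² = (2*0 + 142)² = (0 + 142)² = 142² = 20164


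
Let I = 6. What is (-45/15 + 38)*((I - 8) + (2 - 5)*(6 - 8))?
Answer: 140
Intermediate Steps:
(-45/15 + 38)*((I - 8) + (2 - 5)*(6 - 8)) = (-45/15 + 38)*((6 - 8) + (2 - 5)*(6 - 8)) = (-45*1/15 + 38)*(-2 - 3*(-2)) = (-3 + 38)*(-2 + 6) = 35*4 = 140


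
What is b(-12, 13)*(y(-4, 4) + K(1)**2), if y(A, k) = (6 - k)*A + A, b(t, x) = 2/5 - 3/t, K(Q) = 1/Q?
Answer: -143/20 ≈ -7.1500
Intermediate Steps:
K(Q) = 1/Q
b(t, x) = 2/5 - 3/t (b(t, x) = 2*(1/5) - 3/t = 2/5 - 3/t)
y(A, k) = A + A*(6 - k) (y(A, k) = A*(6 - k) + A = A + A*(6 - k))
b(-12, 13)*(y(-4, 4) + K(1)**2) = (2/5 - 3/(-12))*(-4*(7 - 1*4) + (1/1)**2) = (2/5 - 3*(-1/12))*(-4*(7 - 4) + 1**2) = (2/5 + 1/4)*(-4*3 + 1) = 13*(-12 + 1)/20 = (13/20)*(-11) = -143/20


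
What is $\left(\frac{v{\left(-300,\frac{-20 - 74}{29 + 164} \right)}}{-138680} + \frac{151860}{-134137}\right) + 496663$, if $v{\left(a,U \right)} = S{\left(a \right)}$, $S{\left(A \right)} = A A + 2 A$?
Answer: $\frac{230973781414262}{465052979} \approx 4.9666 \cdot 10^{5}$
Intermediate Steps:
$S{\left(A \right)} = A^{2} + 2 A$
$v{\left(a,U \right)} = a \left(2 + a\right)$
$\left(\frac{v{\left(-300,\frac{-20 - 74}{29 + 164} \right)}}{-138680} + \frac{151860}{-134137}\right) + 496663 = \left(\frac{\left(-300\right) \left(2 - 300\right)}{-138680} + \frac{151860}{-134137}\right) + 496663 = \left(\left(-300\right) \left(-298\right) \left(- \frac{1}{138680}\right) + 151860 \left(- \frac{1}{134137}\right)\right) + 496663 = \left(89400 \left(- \frac{1}{138680}\right) - \frac{151860}{134137}\right) + 496663 = \left(- \frac{2235}{3467} - \frac{151860}{134137}\right) + 496663 = - \frac{826294815}{465052979} + 496663 = \frac{230973781414262}{465052979}$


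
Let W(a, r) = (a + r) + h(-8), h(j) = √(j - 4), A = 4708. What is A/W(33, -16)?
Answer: 80036/301 - 9416*I*√3/301 ≈ 265.9 - 54.183*I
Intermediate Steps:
h(j) = √(-4 + j)
W(a, r) = a + r + 2*I*√3 (W(a, r) = (a + r) + √(-4 - 8) = (a + r) + √(-12) = (a + r) + 2*I*√3 = a + r + 2*I*√3)
A/W(33, -16) = 4708/(33 - 16 + 2*I*√3) = 4708/(17 + 2*I*√3)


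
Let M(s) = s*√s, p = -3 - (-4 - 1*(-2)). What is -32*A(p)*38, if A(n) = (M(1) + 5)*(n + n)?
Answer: 14592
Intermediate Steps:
p = -1 (p = -3 - (-4 + 2) = -3 - 1*(-2) = -3 + 2 = -1)
M(s) = s^(3/2)
A(n) = 12*n (A(n) = (1^(3/2) + 5)*(n + n) = (1 + 5)*(2*n) = 6*(2*n) = 12*n)
-32*A(p)*38 = -384*(-1)*38 = -32*(-12)*38 = 384*38 = 14592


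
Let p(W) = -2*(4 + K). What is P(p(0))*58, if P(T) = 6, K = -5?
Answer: 348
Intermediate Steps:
p(W) = 2 (p(W) = -2*(4 - 5) = -2*(-1) = 2)
P(p(0))*58 = 6*58 = 348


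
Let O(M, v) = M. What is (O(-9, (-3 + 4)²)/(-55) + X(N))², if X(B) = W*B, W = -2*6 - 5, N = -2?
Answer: 3530641/3025 ≈ 1167.2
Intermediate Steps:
W = -17 (W = -12 - 5 = -17)
X(B) = -17*B
(O(-9, (-3 + 4)²)/(-55) + X(N))² = (-9/(-55) - 17*(-2))² = (-9*(-1/55) + 34)² = (9/55 + 34)² = (1879/55)² = 3530641/3025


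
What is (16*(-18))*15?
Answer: -4320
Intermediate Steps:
(16*(-18))*15 = -288*15 = -4320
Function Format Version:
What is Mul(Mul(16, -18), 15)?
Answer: -4320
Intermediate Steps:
Mul(Mul(16, -18), 15) = Mul(-288, 15) = -4320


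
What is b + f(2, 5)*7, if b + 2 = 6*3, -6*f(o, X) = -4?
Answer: 62/3 ≈ 20.667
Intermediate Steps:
f(o, X) = ⅔ (f(o, X) = -⅙*(-4) = ⅔)
b = 16 (b = -2 + 6*3 = -2 + 18 = 16)
b + f(2, 5)*7 = 16 + (⅔)*7 = 16 + 14/3 = 62/3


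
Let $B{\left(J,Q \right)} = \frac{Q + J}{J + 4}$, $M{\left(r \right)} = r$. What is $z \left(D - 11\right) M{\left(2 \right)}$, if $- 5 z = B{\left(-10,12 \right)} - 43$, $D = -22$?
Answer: $-572$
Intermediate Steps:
$B{\left(J,Q \right)} = \frac{J + Q}{4 + J}$
$z = \frac{26}{3}$ ($z = - \frac{\frac{-10 + 12}{4 - 10} - 43}{5} = - \frac{\frac{1}{-6} \cdot 2 - 43}{5} = - \frac{\left(- \frac{1}{6}\right) 2 - 43}{5} = - \frac{- \frac{1}{3} - 43}{5} = \left(- \frac{1}{5}\right) \left(- \frac{130}{3}\right) = \frac{26}{3} \approx 8.6667$)
$z \left(D - 11\right) M{\left(2 \right)} = \frac{26 \left(-22 - 11\right) 2}{3} = \frac{26 \left(\left(-33\right) 2\right)}{3} = \frac{26}{3} \left(-66\right) = -572$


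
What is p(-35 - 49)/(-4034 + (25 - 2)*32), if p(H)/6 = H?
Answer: 252/1649 ≈ 0.15282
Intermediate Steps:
p(H) = 6*H
p(-35 - 49)/(-4034 + (25 - 2)*32) = (6*(-35 - 49))/(-4034 + (25 - 2)*32) = (6*(-84))/(-4034 + 23*32) = -504/(-4034 + 736) = -504/(-3298) = -504*(-1/3298) = 252/1649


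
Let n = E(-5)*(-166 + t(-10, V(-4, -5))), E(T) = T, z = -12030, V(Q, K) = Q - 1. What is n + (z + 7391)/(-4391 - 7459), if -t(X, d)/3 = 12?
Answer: 11973139/11850 ≈ 1010.4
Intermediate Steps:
V(Q, K) = -1 + Q
t(X, d) = -36 (t(X, d) = -3*12 = -36)
n = 1010 (n = -5*(-166 - 36) = -5*(-202) = 1010)
n + (z + 7391)/(-4391 - 7459) = 1010 + (-12030 + 7391)/(-4391 - 7459) = 1010 - 4639/(-11850) = 1010 - 4639*(-1/11850) = 1010 + 4639/11850 = 11973139/11850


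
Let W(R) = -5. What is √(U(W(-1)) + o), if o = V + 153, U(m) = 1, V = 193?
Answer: √347 ≈ 18.628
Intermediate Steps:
o = 346 (o = 193 + 153 = 346)
√(U(W(-1)) + o) = √(1 + 346) = √347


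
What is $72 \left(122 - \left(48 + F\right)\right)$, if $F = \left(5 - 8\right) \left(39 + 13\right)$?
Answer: $16560$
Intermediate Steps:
$F = -156$ ($F = \left(-3\right) 52 = -156$)
$72 \left(122 - \left(48 + F\right)\right) = 72 \left(122 - -108\right) = 72 \left(122 + \left(-48 + 156\right)\right) = 72 \left(122 + 108\right) = 72 \cdot 230 = 16560$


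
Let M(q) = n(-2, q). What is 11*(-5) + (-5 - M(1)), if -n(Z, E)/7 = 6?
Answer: -18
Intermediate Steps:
n(Z, E) = -42 (n(Z, E) = -7*6 = -42)
M(q) = -42
11*(-5) + (-5 - M(1)) = 11*(-5) + (-5 - 1*(-42)) = -55 + (-5 + 42) = -55 + 37 = -18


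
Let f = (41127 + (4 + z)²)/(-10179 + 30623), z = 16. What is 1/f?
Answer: 20444/41527 ≈ 0.49231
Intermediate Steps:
f = 41527/20444 (f = (41127 + (4 + 16)²)/(-10179 + 30623) = (41127 + 20²)/20444 = (41127 + 400)*(1/20444) = 41527*(1/20444) = 41527/20444 ≈ 2.0313)
1/f = 1/(41527/20444) = 20444/41527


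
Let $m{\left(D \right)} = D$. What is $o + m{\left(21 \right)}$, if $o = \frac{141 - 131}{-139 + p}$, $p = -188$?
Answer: $\frac{6857}{327} \approx 20.969$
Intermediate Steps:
$o = - \frac{10}{327}$ ($o = \frac{141 - 131}{-139 - 188} = \frac{10}{-327} = 10 \left(- \frac{1}{327}\right) = - \frac{10}{327} \approx -0.030581$)
$o + m{\left(21 \right)} = - \frac{10}{327} + 21 = \frac{6857}{327}$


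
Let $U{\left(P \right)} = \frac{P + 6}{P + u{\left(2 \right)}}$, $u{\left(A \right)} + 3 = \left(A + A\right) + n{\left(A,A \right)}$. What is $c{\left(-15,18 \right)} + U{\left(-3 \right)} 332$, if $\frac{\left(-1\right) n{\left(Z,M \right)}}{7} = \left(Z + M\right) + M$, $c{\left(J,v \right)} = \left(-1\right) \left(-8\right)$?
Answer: $- \frac{161}{11} \approx -14.636$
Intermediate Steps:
$c{\left(J,v \right)} = 8$
$n{\left(Z,M \right)} = - 14 M - 7 Z$ ($n{\left(Z,M \right)} = - 7 \left(\left(Z + M\right) + M\right) = - 7 \left(\left(M + Z\right) + M\right) = - 7 \left(Z + 2 M\right) = - 14 M - 7 Z$)
$u{\left(A \right)} = -3 - 19 A$ ($u{\left(A \right)} = -3 + \left(\left(A + A\right) - 21 A\right) = -3 + \left(2 A - 21 A\right) = -3 - 19 A$)
$U{\left(P \right)} = \frac{6 + P}{-41 + P}$ ($U{\left(P \right)} = \frac{P + 6}{P - 41} = \frac{6 + P}{P - 41} = \frac{6 + P}{-41 + P}$)
$c{\left(-15,18 \right)} + U{\left(-3 \right)} 332 = 8 + \frac{6 - 3}{-41 - 3} \cdot 332 = 8 + \frac{1}{-44} \cdot 3 \cdot 332 = 8 + \left(- \frac{1}{44}\right) 3 \cdot 332 = 8 - \frac{249}{11} = - \frac{161}{11}$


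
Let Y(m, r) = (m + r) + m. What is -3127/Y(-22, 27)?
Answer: 3127/17 ≈ 183.94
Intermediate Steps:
Y(m, r) = r + 2*m
-3127/Y(-22, 27) = -3127/(27 + 2*(-22)) = -3127/(27 - 44) = -3127/(-17) = -3127*(-1/17) = 3127/17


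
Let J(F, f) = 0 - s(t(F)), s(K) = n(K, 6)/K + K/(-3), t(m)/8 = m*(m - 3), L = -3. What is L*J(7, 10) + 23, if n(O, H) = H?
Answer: -22503/112 ≈ -200.92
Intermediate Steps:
t(m) = 8*m*(-3 + m) (t(m) = 8*(m*(m - 3)) = 8*(m*(-3 + m)) = 8*m*(-3 + m))
s(K) = 6/K - K/3 (s(K) = 6/K + K/(-3) = 6/K + K*(-⅓) = 6/K - K/3)
J(F, f) = -3/(4*F*(-3 + F)) + 8*F*(-3 + F)/3 (J(F, f) = 0 - (6/((8*F*(-3 + F))) - 8*F*(-3 + F)/3) = 0 - (6*(1/(8*F*(-3 + F))) - 8*F*(-3 + F)/3) = 0 - (3/(4*F*(-3 + F)) - 8*F*(-3 + F)/3) = 0 - (-8*F*(-3 + F)/3 + 3/(4*F*(-3 + F))) = 0 + (-3/(4*F*(-3 + F)) + 8*F*(-3 + F)/3) = -3/(4*F*(-3 + F)) + 8*F*(-3 + F)/3)
L*J(7, 10) + 23 = -(-9 + 32*7²*(-3 + 7)²)/(4*7*(-3 + 7)) + 23 = -(-9 + 32*49*4²)/(4*7*4) + 23 = -(-9 + 32*49*16)/(4*7*4) + 23 = -(-9 + 25088)/(4*7*4) + 23 = -25079/(4*7*4) + 23 = -3*25079/336 + 23 = -25079/112 + 23 = -22503/112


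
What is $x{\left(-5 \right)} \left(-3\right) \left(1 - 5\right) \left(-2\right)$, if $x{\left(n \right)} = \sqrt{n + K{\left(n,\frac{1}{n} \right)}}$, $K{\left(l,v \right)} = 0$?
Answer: $- 24 i \sqrt{5} \approx - 53.666 i$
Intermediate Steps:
$x{\left(n \right)} = \sqrt{n}$ ($x{\left(n \right)} = \sqrt{n + 0} = \sqrt{n}$)
$x{\left(-5 \right)} \left(-3\right) \left(1 - 5\right) \left(-2\right) = \sqrt{-5} \left(-3\right) \left(1 - 5\right) \left(-2\right) = i \sqrt{5} \left(-3\right) \left(\left(-4\right) \left(-2\right)\right) = - 3 i \sqrt{5} \cdot 8 = - 24 i \sqrt{5}$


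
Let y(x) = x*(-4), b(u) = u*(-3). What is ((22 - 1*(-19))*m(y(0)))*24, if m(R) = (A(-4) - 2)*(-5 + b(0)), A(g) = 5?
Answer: -14760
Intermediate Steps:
b(u) = -3*u
y(x) = -4*x
m(R) = -15 (m(R) = (5 - 2)*(-5 - 3*0) = 3*(-5 + 0) = 3*(-5) = -15)
((22 - 1*(-19))*m(y(0)))*24 = ((22 - 1*(-19))*(-15))*24 = ((22 + 19)*(-15))*24 = (41*(-15))*24 = -615*24 = -14760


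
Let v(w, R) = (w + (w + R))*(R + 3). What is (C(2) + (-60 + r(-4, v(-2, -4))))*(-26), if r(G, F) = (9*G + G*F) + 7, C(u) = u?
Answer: 3094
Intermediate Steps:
v(w, R) = (3 + R)*(R + 2*w) (v(w, R) = (w + (R + w))*(3 + R) = (R + 2*w)*(3 + R) = (3 + R)*(R + 2*w))
r(G, F) = 7 + 9*G + F*G (r(G, F) = (9*G + F*G) + 7 = 7 + 9*G + F*G)
(C(2) + (-60 + r(-4, v(-2, -4))))*(-26) = (2 + (-60 + (7 + 9*(-4) + ((-4)² + 3*(-4) + 6*(-2) + 2*(-4)*(-2))*(-4))))*(-26) = (2 + (-60 + (7 - 36 + (16 - 12 - 12 + 16)*(-4))))*(-26) = (2 + (-60 + (7 - 36 + 8*(-4))))*(-26) = (2 + (-60 + (7 - 36 - 32)))*(-26) = (2 + (-60 - 61))*(-26) = (2 - 121)*(-26) = -119*(-26) = 3094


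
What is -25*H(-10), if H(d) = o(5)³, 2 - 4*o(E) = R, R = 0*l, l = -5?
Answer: -25/8 ≈ -3.1250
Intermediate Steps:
R = 0 (R = 0*(-5) = 0)
o(E) = ½ (o(E) = ½ - ¼*0 = ½ + 0 = ½)
H(d) = ⅛ (H(d) = (½)³ = ⅛)
-25*H(-10) = -25*⅛ = -25/8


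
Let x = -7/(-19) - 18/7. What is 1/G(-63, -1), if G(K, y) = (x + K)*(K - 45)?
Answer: 133/936576 ≈ 0.00014201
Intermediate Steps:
x = -293/133 (x = -7*(-1/19) - 18*⅐ = 7/19 - 18/7 = -293/133 ≈ -2.2030)
G(K, y) = (-45 + K)*(-293/133 + K) (G(K, y) = (-293/133 + K)*(K - 45) = (-293/133 + K)*(-45 + K) = (-45 + K)*(-293/133 + K))
1/G(-63, -1) = 1/(13185/133 + (-63)² - 6278/133*(-63)) = 1/(13185/133 + 3969 + 56502/19) = 1/(936576/133) = 133/936576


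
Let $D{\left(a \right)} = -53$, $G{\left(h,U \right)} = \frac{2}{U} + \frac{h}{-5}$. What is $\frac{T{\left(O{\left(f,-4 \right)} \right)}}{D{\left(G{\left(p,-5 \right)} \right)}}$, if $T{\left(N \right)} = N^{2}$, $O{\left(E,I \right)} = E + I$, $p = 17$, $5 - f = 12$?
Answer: $- \frac{121}{53} \approx -2.283$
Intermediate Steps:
$f = -7$ ($f = 5 - 12 = -7$)
$G{\left(h,U \right)} = \frac{2}{U} - \frac{h}{5}$ ($G{\left(h,U \right)} = \frac{2}{U} + h \left(- \frac{1}{5}\right) = \frac{2}{U} - \frac{h}{5}$)
$\frac{T{\left(O{\left(f,-4 \right)} \right)}}{D{\left(G{\left(p,-5 \right)} \right)}} = \frac{\left(-7 - 4\right)^{2}}{-53} = \left(-11\right)^{2} \left(- \frac{1}{53}\right) = 121 \left(- \frac{1}{53}\right) = - \frac{121}{53}$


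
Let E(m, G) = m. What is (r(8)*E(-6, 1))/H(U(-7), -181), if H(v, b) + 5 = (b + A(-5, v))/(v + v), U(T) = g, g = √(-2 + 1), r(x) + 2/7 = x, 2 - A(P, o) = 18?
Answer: 6480/272363 + 127656*I/272363 ≈ 0.023792 + 0.4687*I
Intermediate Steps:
A(P, o) = -16 (A(P, o) = 2 - 1*18 = 2 - 18 = -16)
r(x) = -2/7 + x
g = I (g = √(-1) = I ≈ 1.0*I)
U(T) = I
H(v, b) = -5 + (-16 + b)/(2*v) (H(v, b) = -5 + (b - 16)/(v + v) = -5 + (-16 + b)/((2*v)) = -5 + (-16 + b)*(1/(2*v)) = -5 + (-16 + b)/(2*v))
(r(8)*E(-6, 1))/H(U(-7), -181) = ((-2/7 + 8)*(-6))/(((-16 - 181 - 10*I)/(2*I))) = ((54/7)*(-6))/(((-I)*(-197 - 10*I)/2)) = -324*2*I*(-197 + 10*I)/38909/7 = -648*I*(-197 + 10*I)/272363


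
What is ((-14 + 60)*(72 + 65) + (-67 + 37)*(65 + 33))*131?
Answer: 440422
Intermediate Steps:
((-14 + 60)*(72 + 65) + (-67 + 37)*(65 + 33))*131 = (46*137 - 30*98)*131 = (6302 - 2940)*131 = 3362*131 = 440422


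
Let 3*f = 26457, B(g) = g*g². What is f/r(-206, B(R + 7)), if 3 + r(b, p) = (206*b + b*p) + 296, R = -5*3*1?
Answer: 8819/63329 ≈ 0.13926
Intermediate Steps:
R = -15 (R = -15*1 = -15)
B(g) = g³
r(b, p) = 293 + 206*b + b*p (r(b, p) = -3 + ((206*b + b*p) + 296) = -3 + (296 + 206*b + b*p) = 293 + 206*b + b*p)
f = 8819 (f = (⅓)*26457 = 8819)
f/r(-206, B(R + 7)) = 8819/(293 + 206*(-206) - 206*(-15 + 7)³) = 8819/(293 - 42436 - 206*(-8)³) = 8819/(293 - 42436 - 206*(-512)) = 8819/(293 - 42436 + 105472) = 8819/63329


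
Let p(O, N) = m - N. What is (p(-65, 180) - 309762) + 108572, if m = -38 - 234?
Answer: -201642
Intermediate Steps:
m = -272
p(O, N) = -272 - N
(p(-65, 180) - 309762) + 108572 = ((-272 - 1*180) - 309762) + 108572 = ((-272 - 180) - 309762) + 108572 = (-452 - 309762) + 108572 = -310214 + 108572 = -201642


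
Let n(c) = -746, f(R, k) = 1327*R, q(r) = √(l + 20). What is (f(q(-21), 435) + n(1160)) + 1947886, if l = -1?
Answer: 1947140 + 1327*√19 ≈ 1.9529e+6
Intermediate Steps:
q(r) = √19 (q(r) = √(-1 + 20) = √19)
(f(q(-21), 435) + n(1160)) + 1947886 = (1327*√19 - 746) + 1947886 = (-746 + 1327*√19) + 1947886 = 1947140 + 1327*√19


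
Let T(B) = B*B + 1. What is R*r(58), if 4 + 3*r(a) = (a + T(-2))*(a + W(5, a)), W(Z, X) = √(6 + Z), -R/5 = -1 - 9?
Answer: 182500/3 + 1050*√11 ≈ 64316.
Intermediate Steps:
T(B) = 1 + B² (T(B) = B² + 1 = 1 + B²)
R = 50 (R = -5*(-1 - 9) = -5*(-10) = 50)
r(a) = -4/3 + (5 + a)*(a + √11)/3 (r(a) = -4/3 + ((a + (1 + (-2)²))*(a + √(6 + 5)))/3 = -4/3 + ((a + (1 + 4))*(a + √11))/3 = -4/3 + ((a + 5)*(a + √11))/3 = -4/3 + ((5 + a)*(a + √11))/3 = -4/3 + (5 + a)*(a + √11)/3)
R*r(58) = 50*(-4/3 + (⅓)*58² + (5/3)*58 + 5*√11/3 + (⅓)*58*√11) = 50*(-4/3 + (⅓)*3364 + 290/3 + 5*√11/3 + 58*√11/3) = 50*(-4/3 + 3364/3 + 290/3 + 5*√11/3 + 58*√11/3) = 50*(3650/3 + 21*√11) = 182500/3 + 1050*√11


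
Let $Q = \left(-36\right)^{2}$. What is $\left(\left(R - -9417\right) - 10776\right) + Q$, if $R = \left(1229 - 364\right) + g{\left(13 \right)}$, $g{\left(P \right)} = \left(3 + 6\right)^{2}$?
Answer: $883$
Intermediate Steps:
$g{\left(P \right)} = 81$ ($g{\left(P \right)} = 9^{2} = 81$)
$Q = 1296$
$R = 946$ ($R = \left(1229 - 364\right) + 81 = 865 + 81 = 946$)
$\left(\left(R - -9417\right) - 10776\right) + Q = \left(\left(946 - -9417\right) - 10776\right) + 1296 = \left(\left(946 + 9417\right) - 10776\right) + 1296 = \left(10363 - 10776\right) + 1296 = -413 + 1296 = 883$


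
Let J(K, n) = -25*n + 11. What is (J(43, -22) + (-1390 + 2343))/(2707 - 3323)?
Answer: -757/308 ≈ -2.4578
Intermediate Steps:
J(K, n) = 11 - 25*n
(J(43, -22) + (-1390 + 2343))/(2707 - 3323) = ((11 - 25*(-22)) + (-1390 + 2343))/(2707 - 3323) = ((11 + 550) + 953)/(-616) = (561 + 953)*(-1/616) = 1514*(-1/616) = -757/308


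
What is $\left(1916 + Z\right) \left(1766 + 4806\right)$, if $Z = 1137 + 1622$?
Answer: $30724100$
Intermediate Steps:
$Z = 2759$
$\left(1916 + Z\right) \left(1766 + 4806\right) = \left(1916 + 2759\right) \left(1766 + 4806\right) = 4675 \cdot 6572 = 30724100$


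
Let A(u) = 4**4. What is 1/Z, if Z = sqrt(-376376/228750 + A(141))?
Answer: 25*sqrt(1330950399)/14545906 ≈ 0.062702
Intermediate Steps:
A(u) = 256
Z = 2*sqrt(1330950399)/4575 (Z = sqrt(-376376/228750 + 256) = sqrt(-376376*1/228750 + 256) = sqrt(-188188/114375 + 256) = sqrt(29091812/114375) = 2*sqrt(1330950399)/4575 ≈ 15.949)
1/Z = 1/(2*sqrt(1330950399)/4575) = 25*sqrt(1330950399)/14545906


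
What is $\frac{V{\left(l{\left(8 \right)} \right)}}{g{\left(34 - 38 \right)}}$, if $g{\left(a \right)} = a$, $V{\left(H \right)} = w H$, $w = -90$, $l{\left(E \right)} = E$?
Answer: $180$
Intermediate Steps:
$V{\left(H \right)} = - 90 H$
$\frac{V{\left(l{\left(8 \right)} \right)}}{g{\left(34 - 38 \right)}} = \frac{\left(-90\right) 8}{34 - 38} = - \frac{720}{-4} = \left(-720\right) \left(- \frac{1}{4}\right) = 180$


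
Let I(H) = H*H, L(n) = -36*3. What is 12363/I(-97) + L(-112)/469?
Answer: 4782075/4412821 ≈ 1.0837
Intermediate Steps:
L(n) = -108
I(H) = H²
12363/I(-97) + L(-112)/469 = 12363/((-97)²) - 108/469 = 12363/9409 - 108*1/469 = 12363*(1/9409) - 108/469 = 12363/9409 - 108/469 = 4782075/4412821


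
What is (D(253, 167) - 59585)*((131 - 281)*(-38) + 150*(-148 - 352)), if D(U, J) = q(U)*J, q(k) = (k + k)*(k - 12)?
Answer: -1407164012100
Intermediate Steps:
q(k) = 2*k*(-12 + k) (q(k) = (2*k)*(-12 + k) = 2*k*(-12 + k))
D(U, J) = 2*J*U*(-12 + U) (D(U, J) = (2*U*(-12 + U))*J = 2*J*U*(-12 + U))
(D(253, 167) - 59585)*((131 - 281)*(-38) + 150*(-148 - 352)) = (2*167*253*(-12 + 253) - 59585)*((131 - 281)*(-38) + 150*(-148 - 352)) = (2*167*253*241 - 59585)*(-150*(-38) + 150*(-500)) = (20364982 - 59585)*(5700 - 75000) = 20305397*(-69300) = -1407164012100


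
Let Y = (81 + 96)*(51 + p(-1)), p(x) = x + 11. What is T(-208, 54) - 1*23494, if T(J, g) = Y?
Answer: -12697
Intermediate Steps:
p(x) = 11 + x
Y = 10797 (Y = (81 + 96)*(51 + (11 - 1)) = 177*(51 + 10) = 177*61 = 10797)
T(J, g) = 10797
T(-208, 54) - 1*23494 = 10797 - 1*23494 = 10797 - 23494 = -12697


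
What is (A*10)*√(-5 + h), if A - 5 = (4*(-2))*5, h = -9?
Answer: -350*I*√14 ≈ -1309.6*I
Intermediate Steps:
A = -35 (A = 5 + (4*(-2))*5 = 5 - 8*5 = 5 - 40 = -35)
(A*10)*√(-5 + h) = (-35*10)*√(-5 - 9) = -350*I*√14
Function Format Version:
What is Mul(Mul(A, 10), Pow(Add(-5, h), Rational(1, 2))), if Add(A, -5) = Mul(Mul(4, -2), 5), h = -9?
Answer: Mul(-350, I, Pow(14, Rational(1, 2))) ≈ Mul(-1309.6, I)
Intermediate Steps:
A = -35 (A = Add(5, Mul(Mul(4, -2), 5)) = Add(5, Mul(-8, 5)) = Add(5, -40) = -35)
Mul(Mul(A, 10), Pow(Add(-5, h), Rational(1, 2))) = Mul(Mul(-35, 10), Pow(Add(-5, -9), Rational(1, 2))) = Mul(-350, Pow(-14, Rational(1, 2))) = Mul(-350, Mul(I, Pow(14, Rational(1, 2)))) = Mul(-350, I, Pow(14, Rational(1, 2)))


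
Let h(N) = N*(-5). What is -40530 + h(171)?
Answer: -41385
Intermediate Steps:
h(N) = -5*N
-40530 + h(171) = -40530 - 5*171 = -40530 - 855 = -41385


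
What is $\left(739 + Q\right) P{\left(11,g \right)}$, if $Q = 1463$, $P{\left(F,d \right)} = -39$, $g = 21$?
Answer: $-85878$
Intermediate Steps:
$\left(739 + Q\right) P{\left(11,g \right)} = \left(739 + 1463\right) \left(-39\right) = 2202 \left(-39\right) = -85878$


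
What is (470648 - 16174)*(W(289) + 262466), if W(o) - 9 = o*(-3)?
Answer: 118894034192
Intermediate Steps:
W(o) = 9 - 3*o (W(o) = 9 + o*(-3) = 9 - 3*o)
(470648 - 16174)*(W(289) + 262466) = (470648 - 16174)*((9 - 3*289) + 262466) = 454474*((9 - 867) + 262466) = 454474*(-858 + 262466) = 454474*261608 = 118894034192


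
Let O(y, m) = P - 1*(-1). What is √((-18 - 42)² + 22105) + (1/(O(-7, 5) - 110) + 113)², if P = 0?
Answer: 151683856/11881 + √25705 ≈ 12927.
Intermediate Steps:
O(y, m) = 1 (O(y, m) = 0 - 1*(-1) = 0 + 1 = 1)
√((-18 - 42)² + 22105) + (1/(O(-7, 5) - 110) + 113)² = √((-18 - 42)² + 22105) + (1/(1 - 110) + 113)² = √((-60)² + 22105) + (1/(-109) + 113)² = √(3600 + 22105) + (-1/109 + 113)² = √25705 + (12316/109)² = √25705 + 151683856/11881 = 151683856/11881 + √25705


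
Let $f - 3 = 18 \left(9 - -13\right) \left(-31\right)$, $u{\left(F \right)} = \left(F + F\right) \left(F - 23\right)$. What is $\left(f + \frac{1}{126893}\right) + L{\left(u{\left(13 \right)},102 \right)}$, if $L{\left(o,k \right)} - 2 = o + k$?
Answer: $- \frac{1577153096}{126893} \approx -12429.0$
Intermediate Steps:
$u{\left(F \right)} = 2 F \left(-23 + F\right)$
$f = -12273$ ($f = 3 + 18 \left(9 - -13\right) \left(-31\right) = 3 + 18 \left(9 + 13\right) \left(-31\right) = 3 + 18 \cdot 22 \left(-31\right) = 3 + 396 \left(-31\right) = 3 - 12276 = -12273$)
$L{\left(o,k \right)} = 2 + k + o$ ($L{\left(o,k \right)} = 2 + \left(o + k\right) = 2 + \left(k + o\right) = 2 + k + o$)
$\left(f + \frac{1}{126893}\right) + L{\left(u{\left(13 \right)},102 \right)} = \left(-12273 + \frac{1}{126893}\right) + \left(2 + 102 + 2 \cdot 13 \left(-23 + 13\right)\right) = \left(-12273 + \frac{1}{126893}\right) + \left(2 + 102 + 2 \cdot 13 \left(-10\right)\right) = - \frac{1557357788}{126893} + \left(2 + 102 - 260\right) = - \frac{1557357788}{126893} - 156 = - \frac{1577153096}{126893}$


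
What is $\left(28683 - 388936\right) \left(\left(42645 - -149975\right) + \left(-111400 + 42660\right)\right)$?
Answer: $-44628141640$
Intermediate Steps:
$\left(28683 - 388936\right) \left(\left(42645 - -149975\right) + \left(-111400 + 42660\right)\right) = - 360253 \left(\left(42645 + 149975\right) - 68740\right) = - 360253 \left(192620 - 68740\right) = \left(-360253\right) 123880 = -44628141640$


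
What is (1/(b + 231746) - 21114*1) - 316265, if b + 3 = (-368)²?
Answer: -123874435292/367167 ≈ -3.3738e+5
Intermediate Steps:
b = 135421 (b = -3 + (-368)² = -3 + 135424 = 135421)
(1/(b + 231746) - 21114*1) - 316265 = (1/(135421 + 231746) - 21114*1) - 316265 = (1/367167 - 21114) - 316265 = -7752364037/367167 - 316265 = -123874435292/367167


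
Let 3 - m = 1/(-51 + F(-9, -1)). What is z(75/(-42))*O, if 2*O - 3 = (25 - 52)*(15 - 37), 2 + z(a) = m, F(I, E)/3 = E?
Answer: 10945/36 ≈ 304.03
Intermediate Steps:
F(I, E) = 3*E
m = 163/54 (m = 3 - 1/(-51 + 3*(-1)) = 3 - 1/(-51 - 3) = 3 - 1/(-54) = 3 - 1*(-1/54) = 3 + 1/54 = 163/54 ≈ 3.0185)
z(a) = 55/54 (z(a) = -2 + 163/54 = 55/54)
O = 597/2 (O = 3/2 + ((25 - 52)*(15 - 37))/2 = 3/2 + (-27*(-22))/2 = 3/2 + (½)*594 = 3/2 + 297 = 597/2 ≈ 298.50)
z(75/(-42))*O = (55/54)*(597/2) = 10945/36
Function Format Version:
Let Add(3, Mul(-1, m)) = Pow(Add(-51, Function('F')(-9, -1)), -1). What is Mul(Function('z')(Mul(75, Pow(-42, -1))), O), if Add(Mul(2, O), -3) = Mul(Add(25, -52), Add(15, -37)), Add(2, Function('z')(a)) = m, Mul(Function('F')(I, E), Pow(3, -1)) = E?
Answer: Rational(10945, 36) ≈ 304.03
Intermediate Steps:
Function('F')(I, E) = Mul(3, E)
m = Rational(163, 54) (m = Add(3, Mul(-1, Pow(Add(-51, Mul(3, -1)), -1))) = Add(3, Mul(-1, Pow(Add(-51, -3), -1))) = Add(3, Mul(-1, Pow(-54, -1))) = Add(3, Mul(-1, Rational(-1, 54))) = Add(3, Rational(1, 54)) = Rational(163, 54) ≈ 3.0185)
Function('z')(a) = Rational(55, 54) (Function('z')(a) = Add(-2, Rational(163, 54)) = Rational(55, 54))
O = Rational(597, 2) (O = Add(Rational(3, 2), Mul(Rational(1, 2), Mul(Add(25, -52), Add(15, -37)))) = Add(Rational(3, 2), Mul(Rational(1, 2), Mul(-27, -22))) = Add(Rational(3, 2), Mul(Rational(1, 2), 594)) = Add(Rational(3, 2), 297) = Rational(597, 2) ≈ 298.50)
Mul(Function('z')(Mul(75, Pow(-42, -1))), O) = Mul(Rational(55, 54), Rational(597, 2)) = Rational(10945, 36)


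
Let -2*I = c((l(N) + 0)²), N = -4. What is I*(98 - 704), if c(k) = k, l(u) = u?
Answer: 4848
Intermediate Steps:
I = -8 (I = -(-4 + 0)²/2 = -½*(-4)² = -½*16 = -8)
I*(98 - 704) = -8*(98 - 704) = -8*(-606) = 4848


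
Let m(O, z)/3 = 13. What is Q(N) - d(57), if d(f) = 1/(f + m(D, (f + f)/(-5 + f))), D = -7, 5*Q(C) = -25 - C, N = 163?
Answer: -18053/480 ≈ -37.610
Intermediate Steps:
Q(C) = -5 - C/5 (Q(C) = (-25 - C)/5 = -5 - C/5)
m(O, z) = 39 (m(O, z) = 3*13 = 39)
d(f) = 1/(39 + f) (d(f) = 1/(f + 39) = 1/(39 + f))
Q(N) - d(57) = (-5 - ⅕*163) - 1/(39 + 57) = (-5 - 163/5) - 1/96 = -188/5 - 1*1/96 = -188/5 - 1/96 = -18053/480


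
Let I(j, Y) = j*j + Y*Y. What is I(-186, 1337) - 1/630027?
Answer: 1148013148454/630027 ≈ 1.8222e+6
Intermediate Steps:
I(j, Y) = Y**2 + j**2 (I(j, Y) = j**2 + Y**2 = Y**2 + j**2)
I(-186, 1337) - 1/630027 = (1337**2 + (-186)**2) - 1/630027 = (1787569 + 34596) - 1*1/630027 = 1822165 - 1/630027 = 1148013148454/630027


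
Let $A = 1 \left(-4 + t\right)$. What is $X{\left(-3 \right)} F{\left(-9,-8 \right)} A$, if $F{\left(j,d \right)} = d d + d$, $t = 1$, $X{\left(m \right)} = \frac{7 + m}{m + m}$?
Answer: $112$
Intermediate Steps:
$X{\left(m \right)} = \frac{7 + m}{2 m}$
$F{\left(j,d \right)} = d + d^{2}$ ($F{\left(j,d \right)} = d^{2} + d = d + d^{2}$)
$A = -3$ ($A = 1 \left(-4 + 1\right) = 1 \left(-3\right) = -3$)
$X{\left(-3 \right)} F{\left(-9,-8 \right)} A = \frac{7 - 3}{2 \left(-3\right)} \left(- 8 \left(1 - 8\right)\right) \left(-3\right) = \frac{1}{2} \left(- \frac{1}{3}\right) 4 \left(\left(-8\right) \left(-7\right)\right) \left(-3\right) = \left(- \frac{2}{3}\right) 56 \left(-3\right) = \left(- \frac{112}{3}\right) \left(-3\right) = 112$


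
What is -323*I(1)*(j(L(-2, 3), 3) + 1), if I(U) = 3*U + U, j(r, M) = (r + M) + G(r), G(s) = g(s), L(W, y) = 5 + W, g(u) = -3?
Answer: -5168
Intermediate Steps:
G(s) = -3
j(r, M) = -3 + M + r (j(r, M) = (r + M) - 3 = (M + r) - 3 = -3 + M + r)
I(U) = 4*U
-323*I(1)*(j(L(-2, 3), 3) + 1) = -323*4*1*((-3 + 3 + (5 - 2)) + 1) = -1292*((-3 + 3 + 3) + 1) = -1292*(3 + 1) = -1292*4 = -323*16 = -5168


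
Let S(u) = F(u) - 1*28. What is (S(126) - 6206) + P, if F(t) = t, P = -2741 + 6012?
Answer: -2837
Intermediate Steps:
P = 3271
S(u) = -28 + u (S(u) = u - 1*28 = u - 28 = -28 + u)
(S(126) - 6206) + P = ((-28 + 126) - 6206) + 3271 = (98 - 6206) + 3271 = -6108 + 3271 = -2837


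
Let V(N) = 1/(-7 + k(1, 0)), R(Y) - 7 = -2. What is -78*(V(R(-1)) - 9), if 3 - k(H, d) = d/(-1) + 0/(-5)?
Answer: 1443/2 ≈ 721.50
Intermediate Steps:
R(Y) = 5 (R(Y) = 7 - 2 = 5)
k(H, d) = 3 + d (k(H, d) = 3 - (d/(-1) + 0/(-5)) = 3 - (d*(-1) + 0*(-⅕)) = 3 - (-d + 0) = 3 - (-1)*d = 3 + d)
V(N) = -¼ (V(N) = 1/(-7 + (3 + 0)) = 1/(-7 + 3) = 1/(-4) = -¼)
-78*(V(R(-1)) - 9) = -78*(-¼ - 9) = -78*(-37/4) = 1443/2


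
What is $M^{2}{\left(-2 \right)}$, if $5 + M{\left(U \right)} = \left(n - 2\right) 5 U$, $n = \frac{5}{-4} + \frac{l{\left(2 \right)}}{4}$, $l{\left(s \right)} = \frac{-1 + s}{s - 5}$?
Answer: $\frac{7225}{9} \approx 802.78$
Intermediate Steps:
$l{\left(s \right)} = \frac{-1 + s}{-5 + s}$
$n = - \frac{4}{3}$ ($n = \frac{5}{-4} + \frac{\frac{1}{-5 + 2} \left(-1 + 2\right)}{4} = 5 \left(- \frac{1}{4}\right) + \frac{1}{-3} \cdot 1 \cdot \frac{1}{4} = - \frac{5}{4} + \left(- \frac{1}{3}\right) 1 \cdot \frac{1}{4} = - \frac{5}{4} - \frac{1}{12} = - \frac{4}{3} \approx -1.3333$)
$M{\left(U \right)} = -5 - \frac{50 U}{3}$ ($M{\left(U \right)} = -5 + \left(- \frac{4}{3} - 2\right) 5 U = -5 - \frac{10 \cdot 5 U}{3} = -5 - \frac{50 U}{3}$)
$M^{2}{\left(-2 \right)} = \left(-5 - - \frac{100}{3}\right)^{2} = \left(-5 + \frac{100}{3}\right)^{2} = \left(\frac{85}{3}\right)^{2} = \frac{7225}{9}$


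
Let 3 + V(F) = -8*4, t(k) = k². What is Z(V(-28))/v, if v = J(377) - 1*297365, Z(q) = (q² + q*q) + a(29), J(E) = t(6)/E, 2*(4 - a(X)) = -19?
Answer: -1857479/224213138 ≈ -0.0082844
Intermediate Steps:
a(X) = 27/2 (a(X) = 4 - ½*(-19) = 4 + 19/2 = 27/2)
V(F) = -35 (V(F) = -3 - 8*4 = -3 - 32 = -35)
J(E) = 36/E (J(E) = 6²/E = 36/E)
Z(q) = 27/2 + 2*q² (Z(q) = (q² + q*q) + 27/2 = (q² + q²) + 27/2 = 2*q² + 27/2 = 27/2 + 2*q²)
v = -112106569/377 (v = 36/377 - 1*297365 = 36*(1/377) - 297365 = 36/377 - 297365 = -112106569/377 ≈ -2.9737e+5)
Z(V(-28))/v = (27/2 + 2*(-35)²)/(-112106569/377) = (27/2 + 2*1225)*(-377/112106569) = (27/2 + 2450)*(-377/112106569) = (4927/2)*(-377/112106569) = -1857479/224213138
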